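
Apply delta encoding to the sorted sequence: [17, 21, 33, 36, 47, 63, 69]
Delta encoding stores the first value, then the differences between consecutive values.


First value: 17
Deltas:
  21 - 17 = 4
  33 - 21 = 12
  36 - 33 = 3
  47 - 36 = 11
  63 - 47 = 16
  69 - 63 = 6


Delta encoded: [17, 4, 12, 3, 11, 16, 6]


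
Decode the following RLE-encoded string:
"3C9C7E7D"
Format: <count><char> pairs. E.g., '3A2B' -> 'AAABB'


Expanding each <count><char> pair:
  3C -> 'CCC'
  9C -> 'CCCCCCCCC'
  7E -> 'EEEEEEE'
  7D -> 'DDDDDDD'

Decoded = CCCCCCCCCCCCEEEEEEEDDDDDDD


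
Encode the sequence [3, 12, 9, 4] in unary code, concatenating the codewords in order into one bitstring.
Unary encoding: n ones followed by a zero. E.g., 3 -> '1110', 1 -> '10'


Encode each number as n ones followed by a terminating 0:
  3 -> 1110 (4 bits)
  12 -> 1111111111110 (13 bits)
  9 -> 1111111110 (10 bits)
  4 -> 11110 (5 bits)
Total length = 4 + 13 + 10 + 5 = 32 bits.

Unary([3, 12, 9, 4]) = 11101111111111110111111111011110 (32 bits)


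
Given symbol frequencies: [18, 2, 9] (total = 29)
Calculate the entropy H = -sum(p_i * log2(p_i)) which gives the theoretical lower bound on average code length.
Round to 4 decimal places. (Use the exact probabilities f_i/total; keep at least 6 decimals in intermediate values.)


Per-symbol terms -p_i * log2(p_i) with p_i = f_i/29:
  p = 18/29 = 0.620690: log2(p) = -0.688056, -p*log2(p) = 0.427069
  p = 2/29 = 0.068966: log2(p) = -3.857981, -p*log2(p) = 0.266068
  p = 9/29 = 0.310345: log2(p) = -1.688056, -p*log2(p) = 0.523879
H = 0.427069 + 0.266068 + 0.523879 = 1.217016

H = 1.217 bits/symbol


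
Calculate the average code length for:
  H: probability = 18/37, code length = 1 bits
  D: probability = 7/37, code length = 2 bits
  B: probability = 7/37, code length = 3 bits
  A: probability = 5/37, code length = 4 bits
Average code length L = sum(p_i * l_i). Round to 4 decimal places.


Weighted contributions p_i * l_i:
  H: (18/37) * 1 = 18/37
  D: (7/37) * 2 = 14/37
  B: (7/37) * 3 = 21/37
  A: (5/37) * 4 = 20/37
Sum = (18 + 14 + 21 + 20)/37 = 73/37

L = 73/37 = 1.9730 bits/symbol


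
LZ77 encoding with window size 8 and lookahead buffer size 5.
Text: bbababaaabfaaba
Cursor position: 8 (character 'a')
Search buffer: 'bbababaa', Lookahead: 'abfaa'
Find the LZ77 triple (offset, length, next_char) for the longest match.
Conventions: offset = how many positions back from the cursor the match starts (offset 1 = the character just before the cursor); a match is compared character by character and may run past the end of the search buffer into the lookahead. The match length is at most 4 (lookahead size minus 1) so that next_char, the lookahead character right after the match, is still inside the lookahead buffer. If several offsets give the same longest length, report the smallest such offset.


Try each offset into the search buffer:
  offset=1 (pos 7, char 'a'): match length 1
  offset=2 (pos 6, char 'a'): match length 1
  offset=3 (pos 5, char 'b'): match length 0
  offset=4 (pos 4, char 'a'): match length 2
  offset=5 (pos 3, char 'b'): match length 0
  offset=6 (pos 2, char 'a'): match length 2
  offset=7 (pos 1, char 'b'): match length 0
  offset=8 (pos 0, char 'b'): match length 0
Longest match has length 2, found at offsets 4, 6; take the smallest, offset 4.
next_char = character at position 8 + 2 = 10 -> 'f'

Best match: offset=4, length=2 (matching 'ab' starting at position 4)
LZ77 triple: (4, 2, 'f')


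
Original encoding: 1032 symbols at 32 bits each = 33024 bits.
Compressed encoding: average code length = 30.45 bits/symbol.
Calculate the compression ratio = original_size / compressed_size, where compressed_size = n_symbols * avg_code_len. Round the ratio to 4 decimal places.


original_size = n_symbols * orig_bits = 1032 * 32 = 33024 bits
compressed_size = n_symbols * avg_code_len = 1032 * 30.45 = 31424.4 bits
ratio = original_size / compressed_size = 33024 / 31424.4 = 1.0509

Compression ratio = 1.0509


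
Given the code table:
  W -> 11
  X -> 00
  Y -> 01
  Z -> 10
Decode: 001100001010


Decoding:
00 -> X
11 -> W
00 -> X
00 -> X
10 -> Z
10 -> Z


Result: XWXXZZ


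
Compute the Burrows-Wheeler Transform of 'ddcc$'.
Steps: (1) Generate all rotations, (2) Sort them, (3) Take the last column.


Rotations (sorted):
  0: $ddcc -> last char: c
  1: c$ddc -> last char: c
  2: cc$dd -> last char: d
  3: dcc$d -> last char: d
  4: ddcc$ -> last char: $


BWT = ccdd$


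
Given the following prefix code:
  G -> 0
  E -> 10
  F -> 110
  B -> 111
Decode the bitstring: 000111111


Decoding step by step:
Bits 0 -> G
Bits 0 -> G
Bits 0 -> G
Bits 111 -> B
Bits 111 -> B


Decoded message: GGGBB


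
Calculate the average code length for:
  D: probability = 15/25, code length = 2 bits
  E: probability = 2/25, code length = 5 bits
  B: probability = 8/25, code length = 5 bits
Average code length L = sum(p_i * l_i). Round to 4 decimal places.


Weighted contributions p_i * l_i:
  D: (15/25) * 2 = 30/25
  E: (2/25) * 5 = 10/25
  B: (8/25) * 5 = 40/25
Sum = (30 + 10 + 40)/25 = 80/25

L = 80/25 = 3.2000 bits/symbol


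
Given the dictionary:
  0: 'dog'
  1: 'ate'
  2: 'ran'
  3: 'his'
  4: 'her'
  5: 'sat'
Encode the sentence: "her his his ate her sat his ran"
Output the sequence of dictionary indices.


Look up each word in the dictionary:
  'her' -> 4
  'his' -> 3
  'his' -> 3
  'ate' -> 1
  'her' -> 4
  'sat' -> 5
  'his' -> 3
  'ran' -> 2

Encoded: [4, 3, 3, 1, 4, 5, 3, 2]


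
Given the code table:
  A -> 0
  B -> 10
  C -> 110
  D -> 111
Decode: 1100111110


Decoding:
110 -> C
0 -> A
111 -> D
110 -> C


Result: CADC


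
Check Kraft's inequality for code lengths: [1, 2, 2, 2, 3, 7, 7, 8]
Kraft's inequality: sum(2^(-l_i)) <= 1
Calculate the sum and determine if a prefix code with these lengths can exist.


Sum = 2^(-1) + 2^(-2) + 2^(-2) + 2^(-2) + 2^(-3) + 2^(-7) + 2^(-7) + 2^(-8)
    = 0.5 + 0.25 + 0.25 + 0.25 + 0.125 + 0.0078125 + 0.0078125 + 0.00390625
    = 357/256 = 1.39453125
Since 1.39453125 > 1, Kraft's inequality is NOT satisfied.
A prefix code with these lengths CANNOT exist.

Kraft sum = 1.39453125. Not satisfied.


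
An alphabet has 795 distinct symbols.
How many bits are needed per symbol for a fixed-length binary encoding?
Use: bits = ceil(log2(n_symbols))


log2(795) = 9.6348
Bracket: 2^9 = 512 < 795 <= 2^10 = 1024
So ceil(log2(795)) = 10

bits = ceil(log2(795)) = ceil(9.6348) = 10 bits


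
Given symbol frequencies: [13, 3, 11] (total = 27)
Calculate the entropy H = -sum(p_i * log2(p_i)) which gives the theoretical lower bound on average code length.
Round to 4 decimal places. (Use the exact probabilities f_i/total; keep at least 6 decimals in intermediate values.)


Per-symbol terms -p_i * log2(p_i) with p_i = f_i/27:
  p = 13/27 = 0.481481: log2(p) = -1.054448, -p*log2(p) = 0.507697
  p = 3/27 = 0.111111: log2(p) = -3.169925, -p*log2(p) = 0.352214
  p = 11/27 = 0.407407: log2(p) = -1.295456, -p*log2(p) = 0.527778
H = 0.507697 + 0.352214 + 0.527778 = 1.387689

H = 1.3877 bits/symbol


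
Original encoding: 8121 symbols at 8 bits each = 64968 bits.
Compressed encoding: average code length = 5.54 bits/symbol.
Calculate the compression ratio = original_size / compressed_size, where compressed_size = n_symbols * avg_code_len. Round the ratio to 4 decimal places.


original_size = n_symbols * orig_bits = 8121 * 8 = 64968 bits
compressed_size = n_symbols * avg_code_len = 8121 * 5.54 = 44990.34 bits
ratio = original_size / compressed_size = 64968 / 44990.34 = 1.444

Compression ratio = 1.444


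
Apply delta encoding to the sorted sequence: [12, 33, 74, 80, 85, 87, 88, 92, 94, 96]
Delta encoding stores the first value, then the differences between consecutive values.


First value: 12
Deltas:
  33 - 12 = 21
  74 - 33 = 41
  80 - 74 = 6
  85 - 80 = 5
  87 - 85 = 2
  88 - 87 = 1
  92 - 88 = 4
  94 - 92 = 2
  96 - 94 = 2


Delta encoded: [12, 21, 41, 6, 5, 2, 1, 4, 2, 2]


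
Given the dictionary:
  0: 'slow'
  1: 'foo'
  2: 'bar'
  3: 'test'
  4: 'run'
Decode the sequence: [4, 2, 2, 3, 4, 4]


Look up each index in the dictionary:
  4 -> 'run'
  2 -> 'bar'
  2 -> 'bar'
  3 -> 'test'
  4 -> 'run'
  4 -> 'run'

Decoded: "run bar bar test run run"


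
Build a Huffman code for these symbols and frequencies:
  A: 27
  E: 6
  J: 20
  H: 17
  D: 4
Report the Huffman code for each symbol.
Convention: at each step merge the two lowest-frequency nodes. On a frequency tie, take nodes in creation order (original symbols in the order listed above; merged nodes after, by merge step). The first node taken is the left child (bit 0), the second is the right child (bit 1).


Huffman tree construction:
Step 1: Merge D(4) + E(6) = 10
Step 2: Merge (D+E)(10) + H(17) = 27
Step 3: Merge J(20) + A(27) = 47
Step 4: Merge ((D+E)+H)(27) + (J+A)(47) = 74
Read each symbol's code off the tree from the root (left child = 0, right child = 1).

Codes:
  A: 11 (length 2)
  E: 001 (length 3)
  J: 10 (length 2)
  H: 01 (length 2)
  D: 000 (length 3)
Average code length: 158/74 = 2.1351 bits/symbol


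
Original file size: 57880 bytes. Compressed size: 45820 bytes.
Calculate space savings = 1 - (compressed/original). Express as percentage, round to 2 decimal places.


ratio = compressed/original = 45820/57880 = 0.791638
savings = 1 - ratio = 1 - 0.791638 = 0.208362
as a percentage: 0.208362 * 100 = 20.84%

Space savings = 1 - 45820/57880 = 20.84%


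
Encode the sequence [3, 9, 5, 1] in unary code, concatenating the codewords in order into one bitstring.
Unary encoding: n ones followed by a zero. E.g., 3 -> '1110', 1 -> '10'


Encode each number as n ones followed by a terminating 0:
  3 -> 1110 (4 bits)
  9 -> 1111111110 (10 bits)
  5 -> 111110 (6 bits)
  1 -> 10 (2 bits)
Total length = 4 + 10 + 6 + 2 = 22 bits.

Unary([3, 9, 5, 1]) = 1110111111111011111010 (22 bits)


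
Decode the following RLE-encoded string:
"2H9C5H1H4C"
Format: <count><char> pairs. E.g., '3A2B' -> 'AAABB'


Expanding each <count><char> pair:
  2H -> 'HH'
  9C -> 'CCCCCCCCC'
  5H -> 'HHHHH'
  1H -> 'H'
  4C -> 'CCCC'

Decoded = HHCCCCCCCCCHHHHHHCCCC


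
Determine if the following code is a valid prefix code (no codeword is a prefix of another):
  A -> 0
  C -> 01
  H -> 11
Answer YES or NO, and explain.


Checking each pair (does one codeword prefix another?):
  A='0' vs C='01': prefix -- VIOLATION

NO -- this is NOT a valid prefix code. A (0) is a prefix of C (01).


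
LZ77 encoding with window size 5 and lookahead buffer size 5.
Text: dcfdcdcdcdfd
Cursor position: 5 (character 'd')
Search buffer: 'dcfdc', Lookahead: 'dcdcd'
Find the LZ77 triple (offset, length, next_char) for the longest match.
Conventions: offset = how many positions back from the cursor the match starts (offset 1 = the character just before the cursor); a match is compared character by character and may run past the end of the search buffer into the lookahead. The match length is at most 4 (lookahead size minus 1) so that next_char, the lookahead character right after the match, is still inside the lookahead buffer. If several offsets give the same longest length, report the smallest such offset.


Try each offset into the search buffer:
  offset=1 (pos 4, char 'c'): match length 0
  offset=2 (pos 3, char 'd'): match length 4
  offset=3 (pos 2, char 'f'): match length 0
  offset=4 (pos 1, char 'c'): match length 0
  offset=5 (pos 0, char 'd'): match length 2
Longest match has length 4 at offset 2.
next_char = character at position 5 + 4 = 9 -> 'd'

Best match: offset=2, length=4 (matching 'dcdc' starting at position 3)
LZ77 triple: (2, 4, 'd')


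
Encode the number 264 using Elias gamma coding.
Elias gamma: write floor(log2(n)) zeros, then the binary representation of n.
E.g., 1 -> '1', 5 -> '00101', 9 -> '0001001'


num_bits = floor(log2(264)) + 1 = 9
leading_zeros = num_bits - 1 = 8
binary(264) = 100001000

Elias gamma(264) = '00000000' + '100001000' = 00000000100001000 (17 bits)


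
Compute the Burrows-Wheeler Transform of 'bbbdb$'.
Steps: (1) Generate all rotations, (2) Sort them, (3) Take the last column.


Rotations (sorted):
  0: $bbbdb -> last char: b
  1: b$bbbd -> last char: d
  2: bbbdb$ -> last char: $
  3: bbdb$b -> last char: b
  4: bdb$bb -> last char: b
  5: db$bbb -> last char: b


BWT = bd$bbb


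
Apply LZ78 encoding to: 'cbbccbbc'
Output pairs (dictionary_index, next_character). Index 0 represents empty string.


LZ78 encoding steps:
Dictionary: {0: ''}
Step 1: w='' (idx 0), next='c' -> output (0, 'c'), add 'c' as idx 1
Step 2: w='' (idx 0), next='b' -> output (0, 'b'), add 'b' as idx 2
Step 3: w='b' (idx 2), next='c' -> output (2, 'c'), add 'bc' as idx 3
Step 4: w='c' (idx 1), next='b' -> output (1, 'b'), add 'cb' as idx 4
Step 5: w='bc' (idx 3), end of input -> output (3, '')


Encoded: [(0, 'c'), (0, 'b'), (2, 'c'), (1, 'b'), (3, '')]


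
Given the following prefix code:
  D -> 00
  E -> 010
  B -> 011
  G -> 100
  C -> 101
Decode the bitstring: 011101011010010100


Decoding step by step:
Bits 011 -> B
Bits 101 -> C
Bits 011 -> B
Bits 010 -> E
Bits 010 -> E
Bits 100 -> G


Decoded message: BCBEEG


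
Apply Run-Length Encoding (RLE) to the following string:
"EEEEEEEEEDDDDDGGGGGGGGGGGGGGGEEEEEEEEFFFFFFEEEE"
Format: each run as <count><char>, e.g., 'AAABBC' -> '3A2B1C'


Scanning runs left to right:
  i=0: run of 'E' x 9 -> '9E'
  i=9: run of 'D' x 5 -> '5D'
  i=14: run of 'G' x 15 -> '15G'
  i=29: run of 'E' x 8 -> '8E'
  i=37: run of 'F' x 6 -> '6F'
  i=43: run of 'E' x 4 -> '4E'

RLE = 9E5D15G8E6F4E


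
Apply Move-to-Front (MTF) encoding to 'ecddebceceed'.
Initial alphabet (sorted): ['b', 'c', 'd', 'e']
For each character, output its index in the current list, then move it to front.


MTF encoding:
'e': index 3 in ['b', 'c', 'd', 'e'] -> ['e', 'b', 'c', 'd']
'c': index 2 in ['e', 'b', 'c', 'd'] -> ['c', 'e', 'b', 'd']
'd': index 3 in ['c', 'e', 'b', 'd'] -> ['d', 'c', 'e', 'b']
'd': index 0 in ['d', 'c', 'e', 'b'] -> ['d', 'c', 'e', 'b']
'e': index 2 in ['d', 'c', 'e', 'b'] -> ['e', 'd', 'c', 'b']
'b': index 3 in ['e', 'd', 'c', 'b'] -> ['b', 'e', 'd', 'c']
'c': index 3 in ['b', 'e', 'd', 'c'] -> ['c', 'b', 'e', 'd']
'e': index 2 in ['c', 'b', 'e', 'd'] -> ['e', 'c', 'b', 'd']
'c': index 1 in ['e', 'c', 'b', 'd'] -> ['c', 'e', 'b', 'd']
'e': index 1 in ['c', 'e', 'b', 'd'] -> ['e', 'c', 'b', 'd']
'e': index 0 in ['e', 'c', 'b', 'd'] -> ['e', 'c', 'b', 'd']
'd': index 3 in ['e', 'c', 'b', 'd'] -> ['d', 'e', 'c', 'b']


Output: [3, 2, 3, 0, 2, 3, 3, 2, 1, 1, 0, 3]


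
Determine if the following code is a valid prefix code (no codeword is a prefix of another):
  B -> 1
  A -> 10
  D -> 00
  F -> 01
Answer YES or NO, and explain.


Checking each pair (does one codeword prefix another?):
  B='1' vs A='10': prefix -- VIOLATION

NO -- this is NOT a valid prefix code. B (1) is a prefix of A (10).


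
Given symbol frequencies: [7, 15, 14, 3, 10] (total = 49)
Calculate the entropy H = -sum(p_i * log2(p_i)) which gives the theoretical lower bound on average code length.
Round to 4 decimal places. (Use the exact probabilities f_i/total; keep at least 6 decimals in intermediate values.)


Per-symbol terms -p_i * log2(p_i) with p_i = f_i/49:
  p = 7/49 = 0.142857: log2(p) = -2.807355, -p*log2(p) = 0.401051
  p = 15/49 = 0.306122: log2(p) = -1.707819, -p*log2(p) = 0.522802
  p = 14/49 = 0.285714: log2(p) = -1.807355, -p*log2(p) = 0.516387
  p = 3/49 = 0.061224: log2(p) = -4.029747, -p*log2(p) = 0.246719
  p = 10/49 = 0.204082: log2(p) = -2.292782, -p*log2(p) = 0.467915
H = 0.401051 + 0.522802 + 0.516387 + 0.246719 + 0.467915 = 2.154874

H = 2.1549 bits/symbol


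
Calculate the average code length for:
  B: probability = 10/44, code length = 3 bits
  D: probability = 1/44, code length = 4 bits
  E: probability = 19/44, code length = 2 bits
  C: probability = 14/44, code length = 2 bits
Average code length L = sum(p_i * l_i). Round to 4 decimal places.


Weighted contributions p_i * l_i:
  B: (10/44) * 3 = 30/44
  D: (1/44) * 4 = 4/44
  E: (19/44) * 2 = 38/44
  C: (14/44) * 2 = 28/44
Sum = (30 + 4 + 38 + 28)/44 = 100/44

L = 100/44 = 2.2727 bits/symbol


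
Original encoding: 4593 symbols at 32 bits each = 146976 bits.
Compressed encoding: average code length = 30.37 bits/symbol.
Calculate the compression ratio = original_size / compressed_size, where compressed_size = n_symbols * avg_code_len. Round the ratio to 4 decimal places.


original_size = n_symbols * orig_bits = 4593 * 32 = 146976 bits
compressed_size = n_symbols * avg_code_len = 4593 * 30.37 = 139489.41 bits
ratio = original_size / compressed_size = 146976 / 139489.41 = 1.0537

Compression ratio = 1.0537


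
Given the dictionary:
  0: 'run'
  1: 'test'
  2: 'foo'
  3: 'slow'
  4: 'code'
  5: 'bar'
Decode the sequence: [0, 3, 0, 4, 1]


Look up each index in the dictionary:
  0 -> 'run'
  3 -> 'slow'
  0 -> 'run'
  4 -> 'code'
  1 -> 'test'

Decoded: "run slow run code test"


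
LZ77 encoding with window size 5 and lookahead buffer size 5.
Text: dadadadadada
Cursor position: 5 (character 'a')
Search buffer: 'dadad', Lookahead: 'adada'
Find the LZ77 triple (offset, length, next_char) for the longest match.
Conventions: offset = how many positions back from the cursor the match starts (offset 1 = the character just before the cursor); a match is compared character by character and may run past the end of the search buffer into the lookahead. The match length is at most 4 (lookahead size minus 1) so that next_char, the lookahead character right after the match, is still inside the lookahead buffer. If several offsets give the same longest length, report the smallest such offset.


Try each offset into the search buffer:
  offset=1 (pos 4, char 'd'): match length 0
  offset=2 (pos 3, char 'a'): match length 4
  offset=3 (pos 2, char 'd'): match length 0
  offset=4 (pos 1, char 'a'): match length 4
  offset=5 (pos 0, char 'd'): match length 0
Longest match has length 4, found at offsets 2, 4; take the smallest, offset 2.
next_char = character at position 5 + 4 = 9 -> 'a'

Best match: offset=2, length=4 (matching 'adad' starting at position 3)
LZ77 triple: (2, 4, 'a')


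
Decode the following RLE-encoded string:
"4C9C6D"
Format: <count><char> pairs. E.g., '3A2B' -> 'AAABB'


Expanding each <count><char> pair:
  4C -> 'CCCC'
  9C -> 'CCCCCCCCC'
  6D -> 'DDDDDD'

Decoded = CCCCCCCCCCCCCDDDDDD


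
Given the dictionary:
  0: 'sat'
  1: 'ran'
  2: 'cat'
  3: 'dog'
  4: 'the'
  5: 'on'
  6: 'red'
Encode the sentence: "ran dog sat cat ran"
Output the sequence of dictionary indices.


Look up each word in the dictionary:
  'ran' -> 1
  'dog' -> 3
  'sat' -> 0
  'cat' -> 2
  'ran' -> 1

Encoded: [1, 3, 0, 2, 1]


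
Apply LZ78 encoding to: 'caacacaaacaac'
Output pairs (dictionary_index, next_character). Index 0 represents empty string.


LZ78 encoding steps:
Dictionary: {0: ''}
Step 1: w='' (idx 0), next='c' -> output (0, 'c'), add 'c' as idx 1
Step 2: w='' (idx 0), next='a' -> output (0, 'a'), add 'a' as idx 2
Step 3: w='a' (idx 2), next='c' -> output (2, 'c'), add 'ac' as idx 3
Step 4: w='ac' (idx 3), next='a' -> output (3, 'a'), add 'aca' as idx 4
Step 5: w='a' (idx 2), next='a' -> output (2, 'a'), add 'aa' as idx 5
Step 6: w='c' (idx 1), next='a' -> output (1, 'a'), add 'ca' as idx 6
Step 7: w='ac' (idx 3), end of input -> output (3, '')


Encoded: [(0, 'c'), (0, 'a'), (2, 'c'), (3, 'a'), (2, 'a'), (1, 'a'), (3, '')]


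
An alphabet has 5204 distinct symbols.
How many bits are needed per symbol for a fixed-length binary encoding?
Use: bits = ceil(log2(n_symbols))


log2(5204) = 12.3454
Bracket: 2^12 = 4096 < 5204 <= 2^13 = 8192
So ceil(log2(5204)) = 13

bits = ceil(log2(5204)) = ceil(12.3454) = 13 bits


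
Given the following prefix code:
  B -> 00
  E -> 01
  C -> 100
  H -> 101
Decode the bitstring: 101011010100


Decoding step by step:
Bits 101 -> H
Bits 01 -> E
Bits 101 -> H
Bits 01 -> E
Bits 00 -> B


Decoded message: HEHEB


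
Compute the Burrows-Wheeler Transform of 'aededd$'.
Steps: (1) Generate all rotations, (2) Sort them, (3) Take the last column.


Rotations (sorted):
  0: $aededd -> last char: d
  1: aededd$ -> last char: $
  2: d$aeded -> last char: d
  3: dd$aede -> last char: e
  4: dedd$ae -> last char: e
  5: edd$aed -> last char: d
  6: ededd$a -> last char: a


BWT = d$deeda


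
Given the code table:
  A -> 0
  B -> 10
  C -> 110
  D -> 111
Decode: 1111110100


Decoding:
111 -> D
111 -> D
0 -> A
10 -> B
0 -> A


Result: DDABA


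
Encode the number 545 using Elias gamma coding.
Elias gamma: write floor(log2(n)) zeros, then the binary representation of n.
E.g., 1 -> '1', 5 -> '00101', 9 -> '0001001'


num_bits = floor(log2(545)) + 1 = 10
leading_zeros = num_bits - 1 = 9
binary(545) = 1000100001

Elias gamma(545) = '000000000' + '1000100001' = 0000000001000100001 (19 bits)


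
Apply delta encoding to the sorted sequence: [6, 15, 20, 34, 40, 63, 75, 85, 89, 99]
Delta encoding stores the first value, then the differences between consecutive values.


First value: 6
Deltas:
  15 - 6 = 9
  20 - 15 = 5
  34 - 20 = 14
  40 - 34 = 6
  63 - 40 = 23
  75 - 63 = 12
  85 - 75 = 10
  89 - 85 = 4
  99 - 89 = 10


Delta encoded: [6, 9, 5, 14, 6, 23, 12, 10, 4, 10]


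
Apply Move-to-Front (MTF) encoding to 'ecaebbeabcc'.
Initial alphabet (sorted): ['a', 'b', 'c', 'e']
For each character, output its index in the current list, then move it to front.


MTF encoding:
'e': index 3 in ['a', 'b', 'c', 'e'] -> ['e', 'a', 'b', 'c']
'c': index 3 in ['e', 'a', 'b', 'c'] -> ['c', 'e', 'a', 'b']
'a': index 2 in ['c', 'e', 'a', 'b'] -> ['a', 'c', 'e', 'b']
'e': index 2 in ['a', 'c', 'e', 'b'] -> ['e', 'a', 'c', 'b']
'b': index 3 in ['e', 'a', 'c', 'b'] -> ['b', 'e', 'a', 'c']
'b': index 0 in ['b', 'e', 'a', 'c'] -> ['b', 'e', 'a', 'c']
'e': index 1 in ['b', 'e', 'a', 'c'] -> ['e', 'b', 'a', 'c']
'a': index 2 in ['e', 'b', 'a', 'c'] -> ['a', 'e', 'b', 'c']
'b': index 2 in ['a', 'e', 'b', 'c'] -> ['b', 'a', 'e', 'c']
'c': index 3 in ['b', 'a', 'e', 'c'] -> ['c', 'b', 'a', 'e']
'c': index 0 in ['c', 'b', 'a', 'e'] -> ['c', 'b', 'a', 'e']


Output: [3, 3, 2, 2, 3, 0, 1, 2, 2, 3, 0]


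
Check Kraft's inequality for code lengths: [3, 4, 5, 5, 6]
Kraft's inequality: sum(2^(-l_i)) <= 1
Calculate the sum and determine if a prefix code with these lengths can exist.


Sum = 2^(-3) + 2^(-4) + 2^(-5) + 2^(-5) + 2^(-6)
    = 0.125 + 0.0625 + 0.03125 + 0.03125 + 0.015625
    = 17/64 = 0.265625
Since 0.265625 <= 1, Kraft's inequality IS satisfied.
A prefix code with these lengths CAN exist.

Kraft sum = 0.265625. Satisfied.


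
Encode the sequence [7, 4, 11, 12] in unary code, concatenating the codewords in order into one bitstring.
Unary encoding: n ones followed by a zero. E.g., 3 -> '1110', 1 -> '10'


Encode each number as n ones followed by a terminating 0:
  7 -> 11111110 (8 bits)
  4 -> 11110 (5 bits)
  11 -> 111111111110 (12 bits)
  12 -> 1111111111110 (13 bits)
Total length = 8 + 5 + 12 + 13 = 38 bits.

Unary([7, 4, 11, 12]) = 11111110111101111111111101111111111110 (38 bits)


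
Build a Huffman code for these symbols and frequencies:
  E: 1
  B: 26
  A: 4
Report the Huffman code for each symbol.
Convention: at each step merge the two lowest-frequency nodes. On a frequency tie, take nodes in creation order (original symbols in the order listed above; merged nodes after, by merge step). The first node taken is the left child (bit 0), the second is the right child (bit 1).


Huffman tree construction:
Step 1: Merge E(1) + A(4) = 5
Step 2: Merge (E+A)(5) + B(26) = 31
Read each symbol's code off the tree from the root (left child = 0, right child = 1).

Codes:
  E: 00 (length 2)
  B: 1 (length 1)
  A: 01 (length 2)
Average code length: 36/31 = 1.1613 bits/symbol


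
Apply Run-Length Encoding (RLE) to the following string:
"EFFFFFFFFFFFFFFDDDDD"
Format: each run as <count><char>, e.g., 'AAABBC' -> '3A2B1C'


Scanning runs left to right:
  i=0: run of 'E' x 1 -> '1E'
  i=1: run of 'F' x 14 -> '14F'
  i=15: run of 'D' x 5 -> '5D'

RLE = 1E14F5D


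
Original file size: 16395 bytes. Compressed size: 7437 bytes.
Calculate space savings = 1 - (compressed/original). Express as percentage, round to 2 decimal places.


ratio = compressed/original = 7437/16395 = 0.453614
savings = 1 - ratio = 1 - 0.453614 = 0.546386
as a percentage: 0.546386 * 100 = 54.64%

Space savings = 1 - 7437/16395 = 54.64%


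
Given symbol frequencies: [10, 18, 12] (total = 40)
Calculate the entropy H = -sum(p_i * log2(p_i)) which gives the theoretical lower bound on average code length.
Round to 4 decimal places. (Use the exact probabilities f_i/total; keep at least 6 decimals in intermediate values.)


Per-symbol terms -p_i * log2(p_i) with p_i = f_i/40:
  p = 10/40 = 0.250000: log2(p) = -2.000000, -p*log2(p) = 0.500000
  p = 18/40 = 0.450000: log2(p) = -1.152003, -p*log2(p) = 0.518401
  p = 12/40 = 0.300000: log2(p) = -1.736966, -p*log2(p) = 0.521090
H = 0.500000 + 0.518401 + 0.521090 = 1.539491

H = 1.5395 bits/symbol


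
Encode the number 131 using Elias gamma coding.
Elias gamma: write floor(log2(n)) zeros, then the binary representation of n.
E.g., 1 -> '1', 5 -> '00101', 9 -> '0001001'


num_bits = floor(log2(131)) + 1 = 8
leading_zeros = num_bits - 1 = 7
binary(131) = 10000011

Elias gamma(131) = '0000000' + '10000011' = 000000010000011 (15 bits)


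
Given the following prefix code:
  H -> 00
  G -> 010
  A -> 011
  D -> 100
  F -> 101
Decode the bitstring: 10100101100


Decoding step by step:
Bits 101 -> F
Bits 00 -> H
Bits 101 -> F
Bits 100 -> D


Decoded message: FHFD


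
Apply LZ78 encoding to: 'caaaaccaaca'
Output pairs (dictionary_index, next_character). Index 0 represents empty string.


LZ78 encoding steps:
Dictionary: {0: ''}
Step 1: w='' (idx 0), next='c' -> output (0, 'c'), add 'c' as idx 1
Step 2: w='' (idx 0), next='a' -> output (0, 'a'), add 'a' as idx 2
Step 3: w='a' (idx 2), next='a' -> output (2, 'a'), add 'aa' as idx 3
Step 4: w='a' (idx 2), next='c' -> output (2, 'c'), add 'ac' as idx 4
Step 5: w='c' (idx 1), next='a' -> output (1, 'a'), add 'ca' as idx 5
Step 6: w='ac' (idx 4), next='a' -> output (4, 'a'), add 'aca' as idx 6


Encoded: [(0, 'c'), (0, 'a'), (2, 'a'), (2, 'c'), (1, 'a'), (4, 'a')]


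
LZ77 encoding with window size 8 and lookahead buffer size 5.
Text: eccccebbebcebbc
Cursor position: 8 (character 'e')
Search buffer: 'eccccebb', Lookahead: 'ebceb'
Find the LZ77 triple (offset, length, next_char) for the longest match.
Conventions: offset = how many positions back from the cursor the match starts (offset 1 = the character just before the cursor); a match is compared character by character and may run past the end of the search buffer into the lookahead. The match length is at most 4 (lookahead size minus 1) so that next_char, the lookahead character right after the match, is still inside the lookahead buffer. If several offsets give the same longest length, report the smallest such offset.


Try each offset into the search buffer:
  offset=1 (pos 7, char 'b'): match length 0
  offset=2 (pos 6, char 'b'): match length 0
  offset=3 (pos 5, char 'e'): match length 2
  offset=4 (pos 4, char 'c'): match length 0
  offset=5 (pos 3, char 'c'): match length 0
  offset=6 (pos 2, char 'c'): match length 0
  offset=7 (pos 1, char 'c'): match length 0
  offset=8 (pos 0, char 'e'): match length 1
Longest match has length 2 at offset 3.
next_char = character at position 8 + 2 = 10 -> 'c'

Best match: offset=3, length=2 (matching 'eb' starting at position 5)
LZ77 triple: (3, 2, 'c')


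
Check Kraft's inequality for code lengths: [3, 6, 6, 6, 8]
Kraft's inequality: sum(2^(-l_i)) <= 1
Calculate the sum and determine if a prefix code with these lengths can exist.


Sum = 2^(-3) + 2^(-6) + 2^(-6) + 2^(-6) + 2^(-8)
    = 0.125 + 0.015625 + 0.015625 + 0.015625 + 0.00390625
    = 45/256 = 0.17578125
Since 0.17578125 <= 1, Kraft's inequality IS satisfied.
A prefix code with these lengths CAN exist.

Kraft sum = 0.17578125. Satisfied.


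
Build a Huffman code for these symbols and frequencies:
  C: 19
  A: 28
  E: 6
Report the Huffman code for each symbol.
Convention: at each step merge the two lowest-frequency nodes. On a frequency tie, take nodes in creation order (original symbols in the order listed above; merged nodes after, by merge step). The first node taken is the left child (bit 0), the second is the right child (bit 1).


Huffman tree construction:
Step 1: Merge E(6) + C(19) = 25
Step 2: Merge (E+C)(25) + A(28) = 53
Read each symbol's code off the tree from the root (left child = 0, right child = 1).

Codes:
  C: 01 (length 2)
  A: 1 (length 1)
  E: 00 (length 2)
Average code length: 78/53 = 1.4717 bits/symbol


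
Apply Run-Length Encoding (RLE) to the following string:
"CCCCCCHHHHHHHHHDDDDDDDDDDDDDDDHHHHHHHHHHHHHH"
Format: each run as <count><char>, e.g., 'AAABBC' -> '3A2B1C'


Scanning runs left to right:
  i=0: run of 'C' x 6 -> '6C'
  i=6: run of 'H' x 9 -> '9H'
  i=15: run of 'D' x 15 -> '15D'
  i=30: run of 'H' x 14 -> '14H'

RLE = 6C9H15D14H


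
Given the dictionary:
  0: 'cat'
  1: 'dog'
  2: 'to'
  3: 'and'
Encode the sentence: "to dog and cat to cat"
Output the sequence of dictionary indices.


Look up each word in the dictionary:
  'to' -> 2
  'dog' -> 1
  'and' -> 3
  'cat' -> 0
  'to' -> 2
  'cat' -> 0

Encoded: [2, 1, 3, 0, 2, 0]


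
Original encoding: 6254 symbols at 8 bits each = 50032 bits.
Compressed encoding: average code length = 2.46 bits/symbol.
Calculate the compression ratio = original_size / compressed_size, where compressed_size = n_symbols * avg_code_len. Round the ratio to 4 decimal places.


original_size = n_symbols * orig_bits = 6254 * 8 = 50032 bits
compressed_size = n_symbols * avg_code_len = 6254 * 2.46 = 15384.84 bits
ratio = original_size / compressed_size = 50032 / 15384.84 = 3.252

Compression ratio = 3.252


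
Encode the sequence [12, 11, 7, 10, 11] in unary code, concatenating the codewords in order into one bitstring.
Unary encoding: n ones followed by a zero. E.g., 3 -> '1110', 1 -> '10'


Encode each number as n ones followed by a terminating 0:
  12 -> 1111111111110 (13 bits)
  11 -> 111111111110 (12 bits)
  7 -> 11111110 (8 bits)
  10 -> 11111111110 (11 bits)
  11 -> 111111111110 (12 bits)
Total length = 13 + 12 + 8 + 11 + 12 = 56 bits.

Unary([12, 11, 7, 10, 11]) = 11111111111101111111111101111111011111111110111111111110 (56 bits)


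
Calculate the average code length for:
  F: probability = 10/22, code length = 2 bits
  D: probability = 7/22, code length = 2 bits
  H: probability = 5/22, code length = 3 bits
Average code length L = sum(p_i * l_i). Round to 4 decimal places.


Weighted contributions p_i * l_i:
  F: (10/22) * 2 = 20/22
  D: (7/22) * 2 = 14/22
  H: (5/22) * 3 = 15/22
Sum = (20 + 14 + 15)/22 = 49/22

L = 49/22 = 2.2273 bits/symbol


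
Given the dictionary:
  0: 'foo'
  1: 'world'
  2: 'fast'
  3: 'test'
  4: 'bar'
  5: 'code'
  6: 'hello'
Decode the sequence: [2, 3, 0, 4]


Look up each index in the dictionary:
  2 -> 'fast'
  3 -> 'test'
  0 -> 'foo'
  4 -> 'bar'

Decoded: "fast test foo bar"


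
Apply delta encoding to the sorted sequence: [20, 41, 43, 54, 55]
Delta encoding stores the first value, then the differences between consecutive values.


First value: 20
Deltas:
  41 - 20 = 21
  43 - 41 = 2
  54 - 43 = 11
  55 - 54 = 1


Delta encoded: [20, 21, 2, 11, 1]


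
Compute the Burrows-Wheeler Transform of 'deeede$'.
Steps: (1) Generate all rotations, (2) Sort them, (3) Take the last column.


Rotations (sorted):
  0: $deeede -> last char: e
  1: de$deee -> last char: e
  2: deeede$ -> last char: $
  3: e$deeed -> last char: d
  4: ede$dee -> last char: e
  5: eede$de -> last char: e
  6: eeede$d -> last char: d


BWT = ee$deed


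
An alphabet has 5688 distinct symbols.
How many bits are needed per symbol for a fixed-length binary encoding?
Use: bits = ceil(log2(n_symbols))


log2(5688) = 12.4737
Bracket: 2^12 = 4096 < 5688 <= 2^13 = 8192
So ceil(log2(5688)) = 13

bits = ceil(log2(5688)) = ceil(12.4737) = 13 bits


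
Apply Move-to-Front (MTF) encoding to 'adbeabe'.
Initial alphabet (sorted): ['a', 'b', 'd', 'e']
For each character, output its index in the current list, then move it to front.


MTF encoding:
'a': index 0 in ['a', 'b', 'd', 'e'] -> ['a', 'b', 'd', 'e']
'd': index 2 in ['a', 'b', 'd', 'e'] -> ['d', 'a', 'b', 'e']
'b': index 2 in ['d', 'a', 'b', 'e'] -> ['b', 'd', 'a', 'e']
'e': index 3 in ['b', 'd', 'a', 'e'] -> ['e', 'b', 'd', 'a']
'a': index 3 in ['e', 'b', 'd', 'a'] -> ['a', 'e', 'b', 'd']
'b': index 2 in ['a', 'e', 'b', 'd'] -> ['b', 'a', 'e', 'd']
'e': index 2 in ['b', 'a', 'e', 'd'] -> ['e', 'b', 'a', 'd']


Output: [0, 2, 2, 3, 3, 2, 2]


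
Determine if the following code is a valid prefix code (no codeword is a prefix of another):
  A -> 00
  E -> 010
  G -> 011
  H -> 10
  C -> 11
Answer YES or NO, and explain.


Checking each pair (does one codeword prefix another?):
  A='00' vs E='010': no prefix
  A='00' vs G='011': no prefix
  A='00' vs H='10': no prefix
  A='00' vs C='11': no prefix
  E='010' vs A='00': no prefix
  E='010' vs G='011': no prefix
  E='010' vs H='10': no prefix
  E='010' vs C='11': no prefix
  G='011' vs A='00': no prefix
  G='011' vs E='010': no prefix
  G='011' vs H='10': no prefix
  G='011' vs C='11': no prefix
  H='10' vs A='00': no prefix
  H='10' vs E='010': no prefix
  H='10' vs G='011': no prefix
  H='10' vs C='11': no prefix
  C='11' vs A='00': no prefix
  C='11' vs E='010': no prefix
  C='11' vs G='011': no prefix
  C='11' vs H='10': no prefix
No violation found over all pairs.

YES -- this is a valid prefix code. No codeword is a prefix of any other codeword.


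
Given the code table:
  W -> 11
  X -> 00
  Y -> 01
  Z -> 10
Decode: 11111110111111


Decoding:
11 -> W
11 -> W
11 -> W
10 -> Z
11 -> W
11 -> W
11 -> W


Result: WWWZWWW


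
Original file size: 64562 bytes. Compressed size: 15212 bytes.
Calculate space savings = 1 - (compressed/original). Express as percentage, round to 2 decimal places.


ratio = compressed/original = 15212/64562 = 0.235618
savings = 1 - ratio = 1 - 0.235618 = 0.764382
as a percentage: 0.764382 * 100 = 76.44%

Space savings = 1 - 15212/64562 = 76.44%


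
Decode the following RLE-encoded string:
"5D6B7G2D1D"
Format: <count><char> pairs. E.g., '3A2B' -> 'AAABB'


Expanding each <count><char> pair:
  5D -> 'DDDDD'
  6B -> 'BBBBBB'
  7G -> 'GGGGGGG'
  2D -> 'DD'
  1D -> 'D'

Decoded = DDDDDBBBBBBGGGGGGGDDD


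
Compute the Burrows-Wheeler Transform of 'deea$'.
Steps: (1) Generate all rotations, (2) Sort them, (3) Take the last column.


Rotations (sorted):
  0: $deea -> last char: a
  1: a$dee -> last char: e
  2: deea$ -> last char: $
  3: ea$de -> last char: e
  4: eea$d -> last char: d


BWT = ae$ed


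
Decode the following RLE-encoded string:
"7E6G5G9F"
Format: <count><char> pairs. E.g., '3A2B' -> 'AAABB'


Expanding each <count><char> pair:
  7E -> 'EEEEEEE'
  6G -> 'GGGGGG'
  5G -> 'GGGGG'
  9F -> 'FFFFFFFFF'

Decoded = EEEEEEEGGGGGGGGGGGFFFFFFFFF


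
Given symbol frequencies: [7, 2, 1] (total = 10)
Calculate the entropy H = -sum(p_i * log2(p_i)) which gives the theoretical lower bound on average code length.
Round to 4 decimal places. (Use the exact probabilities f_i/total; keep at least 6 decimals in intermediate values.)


Per-symbol terms -p_i * log2(p_i) with p_i = f_i/10:
  p = 7/10 = 0.700000: log2(p) = -0.514573, -p*log2(p) = 0.360201
  p = 2/10 = 0.200000: log2(p) = -2.321928, -p*log2(p) = 0.464386
  p = 1/10 = 0.100000: log2(p) = -3.321928, -p*log2(p) = 0.332193
H = 0.360201 + 0.464386 + 0.332193 = 1.156780

H = 1.1568 bits/symbol


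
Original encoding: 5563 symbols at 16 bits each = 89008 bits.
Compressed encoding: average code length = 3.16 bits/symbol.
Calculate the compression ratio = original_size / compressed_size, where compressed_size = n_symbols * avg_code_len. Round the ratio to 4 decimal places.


original_size = n_symbols * orig_bits = 5563 * 16 = 89008 bits
compressed_size = n_symbols * avg_code_len = 5563 * 3.16 = 17579.08 bits
ratio = original_size / compressed_size = 89008 / 17579.08 = 5.0633

Compression ratio = 5.0633


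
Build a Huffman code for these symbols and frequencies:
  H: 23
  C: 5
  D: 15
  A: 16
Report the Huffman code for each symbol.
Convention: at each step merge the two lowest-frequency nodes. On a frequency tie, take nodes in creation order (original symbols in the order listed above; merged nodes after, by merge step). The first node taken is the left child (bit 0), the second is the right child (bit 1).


Huffman tree construction:
Step 1: Merge C(5) + D(15) = 20
Step 2: Merge A(16) + (C+D)(20) = 36
Step 3: Merge H(23) + (A+(C+D))(36) = 59
Read each symbol's code off the tree from the root (left child = 0, right child = 1).

Codes:
  H: 0 (length 1)
  C: 110 (length 3)
  D: 111 (length 3)
  A: 10 (length 2)
Average code length: 115/59 = 1.9492 bits/symbol


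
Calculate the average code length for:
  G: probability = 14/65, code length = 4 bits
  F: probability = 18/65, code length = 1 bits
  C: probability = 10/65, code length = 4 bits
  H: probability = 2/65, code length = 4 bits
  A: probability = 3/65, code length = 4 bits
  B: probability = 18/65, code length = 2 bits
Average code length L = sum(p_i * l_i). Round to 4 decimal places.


Weighted contributions p_i * l_i:
  G: (14/65) * 4 = 56/65
  F: (18/65) * 1 = 18/65
  C: (10/65) * 4 = 40/65
  H: (2/65) * 4 = 8/65
  A: (3/65) * 4 = 12/65
  B: (18/65) * 2 = 36/65
Sum = (56 + 18 + 40 + 8 + 12 + 36)/65 = 170/65

L = 170/65 = 2.6154 bits/symbol


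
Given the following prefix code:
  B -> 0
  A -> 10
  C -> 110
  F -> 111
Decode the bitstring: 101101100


Decoding step by step:
Bits 10 -> A
Bits 110 -> C
Bits 110 -> C
Bits 0 -> B


Decoded message: ACCB


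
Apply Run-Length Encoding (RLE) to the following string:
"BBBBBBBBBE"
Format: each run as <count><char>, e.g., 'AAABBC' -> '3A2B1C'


Scanning runs left to right:
  i=0: run of 'B' x 9 -> '9B'
  i=9: run of 'E' x 1 -> '1E'

RLE = 9B1E


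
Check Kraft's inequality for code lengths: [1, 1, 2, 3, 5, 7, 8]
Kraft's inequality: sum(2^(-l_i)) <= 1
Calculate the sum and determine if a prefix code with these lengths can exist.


Sum = 2^(-1) + 2^(-1) + 2^(-2) + 2^(-3) + 2^(-5) + 2^(-7) + 2^(-8)
    = 0.5 + 0.5 + 0.25 + 0.125 + 0.03125 + 0.0078125 + 0.00390625
    = 363/256 = 1.41796875
Since 1.41796875 > 1, Kraft's inequality is NOT satisfied.
A prefix code with these lengths CANNOT exist.

Kraft sum = 1.41796875. Not satisfied.


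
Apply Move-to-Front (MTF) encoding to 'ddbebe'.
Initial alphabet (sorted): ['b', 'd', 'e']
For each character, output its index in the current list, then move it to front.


MTF encoding:
'd': index 1 in ['b', 'd', 'e'] -> ['d', 'b', 'e']
'd': index 0 in ['d', 'b', 'e'] -> ['d', 'b', 'e']
'b': index 1 in ['d', 'b', 'e'] -> ['b', 'd', 'e']
'e': index 2 in ['b', 'd', 'e'] -> ['e', 'b', 'd']
'b': index 1 in ['e', 'b', 'd'] -> ['b', 'e', 'd']
'e': index 1 in ['b', 'e', 'd'] -> ['e', 'b', 'd']


Output: [1, 0, 1, 2, 1, 1]


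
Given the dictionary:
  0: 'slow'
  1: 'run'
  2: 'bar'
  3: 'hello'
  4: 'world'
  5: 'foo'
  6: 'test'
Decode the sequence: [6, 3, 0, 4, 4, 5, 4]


Look up each index in the dictionary:
  6 -> 'test'
  3 -> 'hello'
  0 -> 'slow'
  4 -> 'world'
  4 -> 'world'
  5 -> 'foo'
  4 -> 'world'

Decoded: "test hello slow world world foo world"


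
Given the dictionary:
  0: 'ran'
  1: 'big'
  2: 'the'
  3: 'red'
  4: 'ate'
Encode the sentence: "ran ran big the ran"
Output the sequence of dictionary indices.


Look up each word in the dictionary:
  'ran' -> 0
  'ran' -> 0
  'big' -> 1
  'the' -> 2
  'ran' -> 0

Encoded: [0, 0, 1, 2, 0]


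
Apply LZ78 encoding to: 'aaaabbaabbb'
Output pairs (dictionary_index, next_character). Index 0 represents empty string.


LZ78 encoding steps:
Dictionary: {0: ''}
Step 1: w='' (idx 0), next='a' -> output (0, 'a'), add 'a' as idx 1
Step 2: w='a' (idx 1), next='a' -> output (1, 'a'), add 'aa' as idx 2
Step 3: w='a' (idx 1), next='b' -> output (1, 'b'), add 'ab' as idx 3
Step 4: w='' (idx 0), next='b' -> output (0, 'b'), add 'b' as idx 4
Step 5: w='aa' (idx 2), next='b' -> output (2, 'b'), add 'aab' as idx 5
Step 6: w='b' (idx 4), next='b' -> output (4, 'b'), add 'bb' as idx 6


Encoded: [(0, 'a'), (1, 'a'), (1, 'b'), (0, 'b'), (2, 'b'), (4, 'b')]
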